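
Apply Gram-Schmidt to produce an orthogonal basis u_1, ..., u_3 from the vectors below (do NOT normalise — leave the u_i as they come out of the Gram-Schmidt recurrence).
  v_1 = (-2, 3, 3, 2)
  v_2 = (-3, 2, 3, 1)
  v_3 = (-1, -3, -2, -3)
Orthogonal basis:
  u_1 = (-2, 3, 3, 2)
  u_2 = (-16/13, -17/26, 9/26, -10/13)
  u_3 = (-16/69, 26/69, -10/23, -10/69)

Apply the Gram-Schmidt recurrence
  u_1 = v_1
  u_i = v_i − Σ_{j<i} ((v_i · u_j) / (u_j · u_j)) · u_j.

Step by step this gives:
  u_1 = (-2, 3, 3, 2)
  u_2 = (-16/13, -17/26, 9/26, -10/13)
  u_3 = (-16/69, 26/69, -10/23, -10/69)

Orthogonality check:
  u_2 · u_1 = 0 (should be 0)
  u_3 · u_1 = 0 (should be 0)
  u_3 · u_2 = 0 (should be 0)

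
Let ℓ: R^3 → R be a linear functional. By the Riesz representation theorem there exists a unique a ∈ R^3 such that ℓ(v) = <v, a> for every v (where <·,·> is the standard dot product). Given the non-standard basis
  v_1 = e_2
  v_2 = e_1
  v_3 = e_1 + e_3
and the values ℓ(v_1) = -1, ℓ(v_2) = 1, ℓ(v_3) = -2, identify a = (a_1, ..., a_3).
a = (1, -1, -3)

Write a = (a_1, ..., a_3) in the standard basis. For each basis vector v_i, ℓ(v_i) = <v_i, a> is a linear equation in the a_j's. Collect the n equations into a matrix system V a = ℓ, where row i of V is v_i (expressed in the standard basis). Since V is invertible (lower-triangular with 1s on the diagonal, up to permutation), solve by back-substitution:
  V =
[[0, 1, 0],
 [1, 0, 0],
 [1, 0, 1]]
  V a = (-1, 1, -2)
Solving gives a = (1, -1, -3).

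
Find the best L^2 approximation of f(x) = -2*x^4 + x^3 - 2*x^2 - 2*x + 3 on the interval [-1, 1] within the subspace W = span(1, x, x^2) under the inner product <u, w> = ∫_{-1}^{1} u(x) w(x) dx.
g(x) = -26*x^2/7 - 7*x/5 + 111/35

The best approximation g ∈ W is the orthogonal projection of f onto W. Writing g = a_0 + a_1 x + a_2 x^2, the coefficients solve the normal equations G · a = b where
  G_{ij} = <φ_i, φ_j> and b_i = <f, φ_i>, with φ_0 = 1, φ_1 = x, φ_2 = x^2.
G =
  [2, 0, 2/3]
  [0, 2/3, 0]
  [2/3, 0, 2/5],
b = (58/15, -14/15, 22/35).
Solving gives a_0 = 111/35, a_1 = -7/5, a_2 = -26/7, so
  g(x) = -26*x^2/7 - 7*x/5 + 111/35.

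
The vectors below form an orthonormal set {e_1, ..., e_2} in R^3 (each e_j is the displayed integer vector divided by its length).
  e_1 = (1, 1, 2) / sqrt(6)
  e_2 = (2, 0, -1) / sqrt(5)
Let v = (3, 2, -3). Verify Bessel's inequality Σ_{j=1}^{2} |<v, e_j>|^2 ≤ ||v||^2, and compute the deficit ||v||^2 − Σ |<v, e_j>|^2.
Σ |<v, e_j>|^2 = 491/30; ||v||^2 = 22; deficit = 169/30

Write each e_j = u_j / sqrt(<u_j, u_j>) where u_j is the displayed integer vector. Then <v, e_j> = <v, u_j> / sqrt(<u_j, u_j>), so |<v, e_j>|^2 = <v, u_j>^2 / <u_j, u_j>.
Coefficients: <v, e_1> = -1/sqrt(6), <v, e_2> = 9/sqrt(5).
Square and sum: Σ |<v, e_j>|^2 = 491/30.
Compute ||v||^2 = v·v = 22.
Deficit = 22 − 491/30 = 169/30 ≥ 0, confirming Bessel's inequality. (The deficit equals ||v − Σ <v,e_j> e_j||^2, the squared distance from v to span{e_j}.)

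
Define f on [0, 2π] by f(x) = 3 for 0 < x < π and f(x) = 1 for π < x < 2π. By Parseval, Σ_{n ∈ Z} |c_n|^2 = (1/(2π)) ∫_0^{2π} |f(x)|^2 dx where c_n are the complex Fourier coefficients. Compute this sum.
Σ |c_n|^2 = 5

Parseval equates the L^2 energy of f (normalised by 1/(2π)) with the ℓ^2 sum of its Fourier coefficients: (1/(2π)) ∫_0^{2π} |f|^2 = Σ |c_n|^2.
Compute the left side: (1/(2π)) [∫_0^π 3^2 dx + ∫_π^{2π} 1^2 dx] = (1/(2π)) · (9π + 1π) = (9 + 1)/2 = 5.
So Σ_{n ∈ Z} |c_n|^2 = 5.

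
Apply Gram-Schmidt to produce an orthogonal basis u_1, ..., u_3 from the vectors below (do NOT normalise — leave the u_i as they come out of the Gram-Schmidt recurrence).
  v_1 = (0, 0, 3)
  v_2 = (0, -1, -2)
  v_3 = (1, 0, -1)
Orthogonal basis:
  u_1 = (0, 0, 3)
  u_2 = (0, -1, 0)
  u_3 = (1, 0, 0)

Apply the Gram-Schmidt recurrence
  u_1 = v_1
  u_i = v_i − Σ_{j<i} ((v_i · u_j) / (u_j · u_j)) · u_j.

Step by step this gives:
  u_1 = (0, 0, 3)
  u_2 = (0, -1, 0)
  u_3 = (1, 0, 0)

Orthogonality check:
  u_2 · u_1 = 0 (should be 0)
  u_3 · u_1 = 0 (should be 0)
  u_3 · u_2 = 0 (should be 0)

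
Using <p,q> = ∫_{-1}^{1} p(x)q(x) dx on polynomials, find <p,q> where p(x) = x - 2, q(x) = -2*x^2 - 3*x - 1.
<p,q> = 14/3

Expand the product: p(x)·q(x) = -2*x^3 + x^2 + 5*x + 2.
∫_{-1}^{1} of each monomial x^k gives [2/(k+1) if k even, 0 if k odd]. Integrating term-by-term (or equivalently evaluating the antiderivative F(x) = -x^4/2 + x^3/3 + 5*x^2/2 + 2*x at the endpoints):
  F(1) − F(−1) = 13/3 − (-1/3) = 14/3.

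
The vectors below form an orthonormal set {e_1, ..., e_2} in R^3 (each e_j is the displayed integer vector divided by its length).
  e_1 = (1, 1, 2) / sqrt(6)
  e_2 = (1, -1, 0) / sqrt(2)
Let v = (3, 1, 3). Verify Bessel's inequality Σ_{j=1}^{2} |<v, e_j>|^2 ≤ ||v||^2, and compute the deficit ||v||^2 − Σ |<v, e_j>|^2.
Σ |<v, e_j>|^2 = 56/3; ||v||^2 = 19; deficit = 1/3

Write each e_j = u_j / sqrt(<u_j, u_j>) where u_j is the displayed integer vector. Then <v, e_j> = <v, u_j> / sqrt(<u_j, u_j>), so |<v, e_j>|^2 = <v, u_j>^2 / <u_j, u_j>.
Coefficients: <v, e_1> = 10/sqrt(6), <v, e_2> = 2/sqrt(2).
Square and sum: Σ |<v, e_j>|^2 = 56/3.
Compute ||v||^2 = v·v = 19.
Deficit = 19 − 56/3 = 1/3 ≥ 0, confirming Bessel's inequality. (The deficit equals ||v − Σ <v,e_j> e_j||^2, the squared distance from v to span{e_j}.)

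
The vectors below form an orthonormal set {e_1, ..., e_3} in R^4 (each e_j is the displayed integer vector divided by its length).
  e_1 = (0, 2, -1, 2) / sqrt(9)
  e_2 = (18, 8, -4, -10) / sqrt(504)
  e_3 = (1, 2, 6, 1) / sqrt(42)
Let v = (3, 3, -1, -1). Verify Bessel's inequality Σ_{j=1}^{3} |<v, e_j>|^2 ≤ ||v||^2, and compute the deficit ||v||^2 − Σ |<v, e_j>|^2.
Σ |<v, e_j>|^2 = 59/3; ||v||^2 = 20; deficit = 1/3

Write each e_j = u_j / sqrt(<u_j, u_j>) where u_j is the displayed integer vector. Then <v, e_j> = <v, u_j> / sqrt(<u_j, u_j>), so |<v, e_j>|^2 = <v, u_j>^2 / <u_j, u_j>.
Coefficients: <v, e_1> = 5/sqrt(9), <v, e_2> = 92/sqrt(504), <v, e_3> = 2/sqrt(42).
Square and sum: Σ |<v, e_j>|^2 = 59/3.
Compute ||v||^2 = v·v = 20.
Deficit = 20 − 59/3 = 1/3 ≥ 0, confirming Bessel's inequality. (The deficit equals ||v − Σ <v,e_j> e_j||^2, the squared distance from v to span{e_j}.)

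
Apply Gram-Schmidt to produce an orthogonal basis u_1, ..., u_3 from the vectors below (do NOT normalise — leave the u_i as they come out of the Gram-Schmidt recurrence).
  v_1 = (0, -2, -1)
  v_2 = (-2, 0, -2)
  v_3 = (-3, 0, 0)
Orthogonal basis:
  u_1 = (0, -2, -1)
  u_2 = (-2, 4/5, -8/5)
  u_3 = (-4/3, -2/3, 4/3)

Apply the Gram-Schmidt recurrence
  u_1 = v_1
  u_i = v_i − Σ_{j<i} ((v_i · u_j) / (u_j · u_j)) · u_j.

Step by step this gives:
  u_1 = (0, -2, -1)
  u_2 = (-2, 4/5, -8/5)
  u_3 = (-4/3, -2/3, 4/3)

Orthogonality check:
  u_2 · u_1 = 0 (should be 0)
  u_3 · u_1 = 0 (should be 0)
  u_3 · u_2 = 0 (should be 0)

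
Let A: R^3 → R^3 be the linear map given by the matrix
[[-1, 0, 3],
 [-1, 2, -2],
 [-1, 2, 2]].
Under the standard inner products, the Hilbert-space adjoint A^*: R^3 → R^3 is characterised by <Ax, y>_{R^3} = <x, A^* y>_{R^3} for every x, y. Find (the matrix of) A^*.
A^* = A^T =
[[-1, -1, -1],
 [0, 2, 2],
 [3, -2, 2]]

For real matrices with standard dot products, the defining identity <Ax, y> = <x, A^* y> gives (Ax)^T y = x^T (A^*) y, i.e. x^T A^T y = x^T (A^*) y. Since this holds for all x, y, we must have A^* = A^T. Therefore
A^* =
[[-1, -1, -1],
 [0, 2, 2],
 [3, -2, 2]].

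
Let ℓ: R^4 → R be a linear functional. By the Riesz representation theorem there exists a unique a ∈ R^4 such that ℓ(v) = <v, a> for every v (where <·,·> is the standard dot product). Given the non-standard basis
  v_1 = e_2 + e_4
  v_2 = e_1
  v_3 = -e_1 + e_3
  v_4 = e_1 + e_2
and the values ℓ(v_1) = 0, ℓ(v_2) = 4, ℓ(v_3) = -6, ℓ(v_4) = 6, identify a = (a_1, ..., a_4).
a = (4, 2, -2, -2)

Write a = (a_1, ..., a_4) in the standard basis. For each basis vector v_i, ℓ(v_i) = <v_i, a> is a linear equation in the a_j's. Collect the n equations into a matrix system V a = ℓ, where row i of V is v_i (expressed in the standard basis). Since V is invertible (lower-triangular with 1s on the diagonal, up to permutation), solve by back-substitution:
  V =
[[0, 1, 0, 1],
 [1, 0, 0, 0],
 [-1, 0, 1, 0],
 [1, 1, 0, 0]]
  V a = (0, 4, -6, 6)
Solving gives a = (4, 2, -2, -2).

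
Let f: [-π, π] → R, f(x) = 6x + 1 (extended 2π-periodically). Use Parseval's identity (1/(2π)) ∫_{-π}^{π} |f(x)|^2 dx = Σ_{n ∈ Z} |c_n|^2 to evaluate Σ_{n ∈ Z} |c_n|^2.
Σ |c_n|^2 = 12π^2 + 1

Expand and integrate term by term over [-π, π]:
  ∫ (6x)^2 dx = 36·(2π^3/3); ∫ 2·6·(1)·x dx = 0 (odd integrand); ∫ 1^2 dx = 1·2π.
So (1/(2π)) ∫_{-π}^{π} (6x + 1)^2 dx = 36π^2/3 + 1 = 12π^2 + 1.
Parseval ⇒ Σ |c_n|^2 = 12π^2 + 1.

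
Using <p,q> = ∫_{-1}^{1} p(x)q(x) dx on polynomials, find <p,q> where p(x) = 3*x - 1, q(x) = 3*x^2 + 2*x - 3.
<p,q> = 8

Expand the product: p(x)·q(x) = 9*x^3 + 3*x^2 - 11*x + 3.
∫_{-1}^{1} of each monomial x^k gives [2/(k+1) if k even, 0 if k odd]. Integrating term-by-term (or equivalently evaluating the antiderivative F(x) = 9*x^4/4 + x^3 - 11*x^2/2 + 3*x at the endpoints):
  F(1) − F(−1) = 3/4 − (-29/4) = 8.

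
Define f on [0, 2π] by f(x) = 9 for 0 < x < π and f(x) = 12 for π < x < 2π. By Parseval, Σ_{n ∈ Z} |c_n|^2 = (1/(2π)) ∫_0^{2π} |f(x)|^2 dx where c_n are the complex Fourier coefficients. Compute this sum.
Σ |c_n|^2 = 225/2

Parseval equates the L^2 energy of f (normalised by 1/(2π)) with the ℓ^2 sum of its Fourier coefficients: (1/(2π)) ∫_0^{2π} |f|^2 = Σ |c_n|^2.
Compute the left side: (1/(2π)) [∫_0^π 9^2 dx + ∫_π^{2π} 12^2 dx] = (1/(2π)) · (81π + 144π) = (81 + 144)/2 = 225/2.
So Σ_{n ∈ Z} |c_n|^2 = 225/2.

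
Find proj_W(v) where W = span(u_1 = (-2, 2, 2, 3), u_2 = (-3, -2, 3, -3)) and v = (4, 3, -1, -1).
proj_W(v) = (5/2, 6/13, -5/2, 9/13)

Set up U = [u_1 | ... | u_2] ∈ R^(4×2). The projector onto W = col(U) is P = U (U^T U)^(-1) U^T.
Compute U^T U =
  [21, -1]
  [-1, 31],
and U^T v = (-7, -18).
Solve U^T U · c = U^T v for the coefficients: c = (-47/130, -77/130). The projection is proj_W(v) = U c.
Check: (v - proj_W(v)) · u_1 = 0  (should be 0).
Check: (v - proj_W(v)) · u_2 = 0  (should be 0).
Result: proj_W(v) = (5/2, 6/13, -5/2, 9/13).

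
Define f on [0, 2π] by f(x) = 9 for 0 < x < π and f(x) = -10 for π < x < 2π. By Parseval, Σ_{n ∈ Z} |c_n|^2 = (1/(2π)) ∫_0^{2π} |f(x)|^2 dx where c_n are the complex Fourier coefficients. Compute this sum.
Σ |c_n|^2 = 181/2

Parseval equates the L^2 energy of f (normalised by 1/(2π)) with the ℓ^2 sum of its Fourier coefficients: (1/(2π)) ∫_0^{2π} |f|^2 = Σ |c_n|^2.
Compute the left side: (1/(2π)) [∫_0^π 9^2 dx + ∫_π^{2π} (-10)^2 dx] = (1/(2π)) · (81π + 100π) = (81 + 100)/2 = 181/2.
So Σ_{n ∈ Z} |c_n|^2 = 181/2.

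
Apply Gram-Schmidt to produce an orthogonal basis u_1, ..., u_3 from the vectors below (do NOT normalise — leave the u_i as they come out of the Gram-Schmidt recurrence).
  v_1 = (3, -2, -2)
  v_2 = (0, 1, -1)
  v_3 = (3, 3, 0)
Orthogonal basis:
  u_1 = (3, -2, -2)
  u_2 = (0, 1, -1)
  u_3 = (42/17, 63/34, 63/34)

Apply the Gram-Schmidt recurrence
  u_1 = v_1
  u_i = v_i − Σ_{j<i} ((v_i · u_j) / (u_j · u_j)) · u_j.

Step by step this gives:
  u_1 = (3, -2, -2)
  u_2 = (0, 1, -1)
  u_3 = (42/17, 63/34, 63/34)

Orthogonality check:
  u_2 · u_1 = 0 (should be 0)
  u_3 · u_1 = 0 (should be 0)
  u_3 · u_2 = 0 (should be 0)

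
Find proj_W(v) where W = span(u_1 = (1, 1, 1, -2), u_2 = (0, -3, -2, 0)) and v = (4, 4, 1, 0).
proj_W(v) = (47/66, 103/33, 51/22, -47/33)

Set up U = [u_1 | ... | u_2] ∈ R^(4×2). The projector onto W = col(U) is P = U (U^T U)^(-1) U^T.
Compute U^T U =
  [7, -5]
  [-5, 13],
and U^T v = (9, -14).
Solve U^T U · c = U^T v for the coefficients: c = (47/66, -53/66). The projection is proj_W(v) = U c.
Check: (v - proj_W(v)) · u_1 = 0  (should be 0).
Check: (v - proj_W(v)) · u_2 = 0  (should be 0).
Result: proj_W(v) = (47/66, 103/33, 51/22, -47/33).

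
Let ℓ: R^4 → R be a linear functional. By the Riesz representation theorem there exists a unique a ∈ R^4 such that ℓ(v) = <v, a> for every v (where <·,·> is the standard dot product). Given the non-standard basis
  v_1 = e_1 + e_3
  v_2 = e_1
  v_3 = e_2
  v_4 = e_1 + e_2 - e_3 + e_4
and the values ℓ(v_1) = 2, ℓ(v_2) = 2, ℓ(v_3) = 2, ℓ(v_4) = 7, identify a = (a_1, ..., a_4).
a = (2, 2, 0, 3)

Write a = (a_1, ..., a_4) in the standard basis. For each basis vector v_i, ℓ(v_i) = <v_i, a> is a linear equation in the a_j's. Collect the n equations into a matrix system V a = ℓ, where row i of V is v_i (expressed in the standard basis). Since V is invertible (lower-triangular with 1s on the diagonal, up to permutation), solve by back-substitution:
  V =
[[1, 0, 1, 0],
 [1, 0, 0, 0],
 [0, 1, 0, 0],
 [1, 1, -1, 1]]
  V a = (2, 2, 2, 7)
Solving gives a = (2, 2, 0, 3).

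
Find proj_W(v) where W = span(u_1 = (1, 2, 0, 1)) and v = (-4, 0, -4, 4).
proj_W(v) = (0, 0, 0, 0)

Set up U = [u_1 | ... | u_1] ∈ R^(4×1). The projector onto W = col(U) is P = U (U^T U)^(-1) U^T.
Compute U^T U =
  [6],
and U^T v = (0).
Solve U^T U · c = U^T v for the coefficients: c = (0). The projection is proj_W(v) = U c.
Check: (v - proj_W(v)) · u_1 = 0  (should be 0).
Result: proj_W(v) = (0, 0, 0, 0).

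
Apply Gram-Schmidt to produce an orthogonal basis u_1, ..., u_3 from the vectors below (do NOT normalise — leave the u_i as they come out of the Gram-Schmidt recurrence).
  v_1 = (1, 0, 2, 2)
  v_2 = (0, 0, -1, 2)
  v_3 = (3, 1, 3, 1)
Orthogonal basis:
  u_1 = (1, 0, 2, 2)
  u_2 = (-2/9, 0, -13/9, 14/9)
  u_3 = (66/41, 1, -22/41, -11/41)

Apply the Gram-Schmidt recurrence
  u_1 = v_1
  u_i = v_i − Σ_{j<i} ((v_i · u_j) / (u_j · u_j)) · u_j.

Step by step this gives:
  u_1 = (1, 0, 2, 2)
  u_2 = (-2/9, 0, -13/9, 14/9)
  u_3 = (66/41, 1, -22/41, -11/41)

Orthogonality check:
  u_2 · u_1 = 0 (should be 0)
  u_3 · u_1 = 0 (should be 0)
  u_3 · u_2 = 0 (should be 0)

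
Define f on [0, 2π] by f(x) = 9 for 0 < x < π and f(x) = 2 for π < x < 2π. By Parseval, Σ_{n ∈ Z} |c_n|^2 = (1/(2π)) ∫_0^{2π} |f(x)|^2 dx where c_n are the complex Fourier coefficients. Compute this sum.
Σ |c_n|^2 = 85/2

Parseval equates the L^2 energy of f (normalised by 1/(2π)) with the ℓ^2 sum of its Fourier coefficients: (1/(2π)) ∫_0^{2π} |f|^2 = Σ |c_n|^2.
Compute the left side: (1/(2π)) [∫_0^π 9^2 dx + ∫_π^{2π} 2^2 dx] = (1/(2π)) · (81π + 4π) = (81 + 4)/2 = 85/2.
So Σ_{n ∈ Z} |c_n|^2 = 85/2.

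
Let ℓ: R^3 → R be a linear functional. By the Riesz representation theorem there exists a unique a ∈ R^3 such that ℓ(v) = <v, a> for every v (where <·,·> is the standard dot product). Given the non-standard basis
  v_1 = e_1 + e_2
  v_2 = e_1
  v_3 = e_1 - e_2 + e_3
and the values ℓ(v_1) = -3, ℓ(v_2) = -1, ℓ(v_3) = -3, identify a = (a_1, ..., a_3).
a = (-1, -2, -4)

Write a = (a_1, ..., a_3) in the standard basis. For each basis vector v_i, ℓ(v_i) = <v_i, a> is a linear equation in the a_j's. Collect the n equations into a matrix system V a = ℓ, where row i of V is v_i (expressed in the standard basis). Since V is invertible (lower-triangular with 1s on the diagonal, up to permutation), solve by back-substitution:
  V =
[[1, 1, 0],
 [1, 0, 0],
 [1, -1, 1]]
  V a = (-3, -1, -3)
Solving gives a = (-1, -2, -4).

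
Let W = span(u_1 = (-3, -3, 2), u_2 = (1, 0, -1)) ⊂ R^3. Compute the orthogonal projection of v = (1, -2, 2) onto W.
proj_W(v) = (-14/19, -27/19, 5/19)

Set up U = [u_1 | ... | u_2] ∈ R^(3×2). The projector onto W = col(U) is P = U (U^T U)^(-1) U^T.
Compute U^T U =
  [22, -5]
  [-5, 2],
and U^T v = (7, -1).
Solve U^T U · c = U^T v for the coefficients: c = (9/19, 13/19). The projection is proj_W(v) = U c.
Check: (v - proj_W(v)) · u_1 = 0  (should be 0).
Check: (v - proj_W(v)) · u_2 = 0  (should be 0).
Result: proj_W(v) = (-14/19, -27/19, 5/19).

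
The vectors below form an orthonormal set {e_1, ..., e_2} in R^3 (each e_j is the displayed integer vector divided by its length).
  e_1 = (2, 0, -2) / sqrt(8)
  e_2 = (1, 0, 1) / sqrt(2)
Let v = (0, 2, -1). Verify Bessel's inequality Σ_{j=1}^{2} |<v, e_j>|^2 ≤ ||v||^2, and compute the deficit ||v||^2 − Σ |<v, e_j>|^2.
Σ |<v, e_j>|^2 = 1; ||v||^2 = 5; deficit = 4

Write each e_j = u_j / sqrt(<u_j, u_j>) where u_j is the displayed integer vector. Then <v, e_j> = <v, u_j> / sqrt(<u_j, u_j>), so |<v, e_j>|^2 = <v, u_j>^2 / <u_j, u_j>.
Coefficients: <v, e_1> = 2/sqrt(8), <v, e_2> = -1/sqrt(2).
Square and sum: Σ |<v, e_j>|^2 = 1.
Compute ||v||^2 = v·v = 5.
Deficit = 5 − 1 = 4 ≥ 0, confirming Bessel's inequality. (The deficit equals ||v − Σ <v,e_j> e_j||^2, the squared distance from v to span{e_j}.)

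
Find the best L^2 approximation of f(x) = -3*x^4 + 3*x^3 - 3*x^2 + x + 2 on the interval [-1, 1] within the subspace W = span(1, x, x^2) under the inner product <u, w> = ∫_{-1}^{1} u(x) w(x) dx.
g(x) = -39*x^2/7 + 14*x/5 + 79/35

The best approximation g ∈ W is the orthogonal projection of f onto W. Writing g = a_0 + a_1 x + a_2 x^2, the coefficients solve the normal equations G · a = b where
  G_{ij} = <φ_i, φ_j> and b_i = <f, φ_i>, with φ_0 = 1, φ_1 = x, φ_2 = x^2.
G =
  [2, 0, 2/3]
  [0, 2/3, 0]
  [2/3, 0, 2/5],
b = (4/5, 28/15, -76/105).
Solving gives a_0 = 79/35, a_1 = 14/5, a_2 = -39/7, so
  g(x) = -39*x^2/7 + 14*x/5 + 79/35.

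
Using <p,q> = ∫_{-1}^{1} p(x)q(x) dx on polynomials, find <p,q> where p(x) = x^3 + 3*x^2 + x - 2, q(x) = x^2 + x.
<p,q> = 14/15

Expand the product: p(x)·q(x) = x^5 + 4*x^4 + 4*x^3 - x^2 - 2*x.
∫_{-1}^{1} of each monomial x^k gives [2/(k+1) if k even, 0 if k odd]. Integrating term-by-term (or equivalently evaluating the antiderivative F(x) = x^6/6 + 4*x^5/5 + x^4 - x^3/3 - x^2 at the endpoints):
  F(1) − F(−1) = 19/30 − (-3/10) = 14/15.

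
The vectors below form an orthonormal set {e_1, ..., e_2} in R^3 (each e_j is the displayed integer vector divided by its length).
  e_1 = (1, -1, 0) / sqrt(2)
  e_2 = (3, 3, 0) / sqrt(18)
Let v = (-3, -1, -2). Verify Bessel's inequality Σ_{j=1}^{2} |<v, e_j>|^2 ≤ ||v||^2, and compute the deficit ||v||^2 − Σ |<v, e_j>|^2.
Σ |<v, e_j>|^2 = 10; ||v||^2 = 14; deficit = 4

Write each e_j = u_j / sqrt(<u_j, u_j>) where u_j is the displayed integer vector. Then <v, e_j> = <v, u_j> / sqrt(<u_j, u_j>), so |<v, e_j>|^2 = <v, u_j>^2 / <u_j, u_j>.
Coefficients: <v, e_1> = -2/sqrt(2), <v, e_2> = -12/sqrt(18).
Square and sum: Σ |<v, e_j>|^2 = 10.
Compute ||v||^2 = v·v = 14.
Deficit = 14 − 10 = 4 ≥ 0, confirming Bessel's inequality. (The deficit equals ||v − Σ <v,e_j> e_j||^2, the squared distance from v to span{e_j}.)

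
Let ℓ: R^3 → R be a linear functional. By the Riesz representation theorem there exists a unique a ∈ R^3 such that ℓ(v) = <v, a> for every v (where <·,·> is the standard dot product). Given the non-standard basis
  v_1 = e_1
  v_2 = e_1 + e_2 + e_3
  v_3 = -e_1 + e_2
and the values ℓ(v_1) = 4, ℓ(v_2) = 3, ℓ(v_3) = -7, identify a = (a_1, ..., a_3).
a = (4, -3, 2)

Write a = (a_1, ..., a_3) in the standard basis. For each basis vector v_i, ℓ(v_i) = <v_i, a> is a linear equation in the a_j's. Collect the n equations into a matrix system V a = ℓ, where row i of V is v_i (expressed in the standard basis). Since V is invertible (lower-triangular with 1s on the diagonal, up to permutation), solve by back-substitution:
  V =
[[1, 0, 0],
 [1, 1, 1],
 [-1, 1, 0]]
  V a = (4, 3, -7)
Solving gives a = (4, -3, 2).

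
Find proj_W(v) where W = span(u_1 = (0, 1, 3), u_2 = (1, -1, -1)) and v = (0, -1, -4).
proj_W(v) = (-1/7, -17/14, -55/14)

Set up U = [u_1 | ... | u_2] ∈ R^(3×2). The projector onto W = col(U) is P = U (U^T U)^(-1) U^T.
Compute U^T U =
  [10, -4]
  [-4, 3],
and U^T v = (-13, 5).
Solve U^T U · c = U^T v for the coefficients: c = (-19/14, -1/7). The projection is proj_W(v) = U c.
Check: (v - proj_W(v)) · u_1 = 0  (should be 0).
Check: (v - proj_W(v)) · u_2 = 0  (should be 0).
Result: proj_W(v) = (-1/7, -17/14, -55/14).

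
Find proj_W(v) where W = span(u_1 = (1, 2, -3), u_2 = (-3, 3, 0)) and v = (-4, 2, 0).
proj_W(v) = (-10/3, 8/3, 2/3)

Set up U = [u_1 | ... | u_2] ∈ R^(3×2). The projector onto W = col(U) is P = U (U^T U)^(-1) U^T.
Compute U^T U =
  [14, 3]
  [3, 18],
and U^T v = (0, 18).
Solve U^T U · c = U^T v for the coefficients: c = (-2/9, 28/27). The projection is proj_W(v) = U c.
Check: (v - proj_W(v)) · u_1 = 0  (should be 0).
Check: (v - proj_W(v)) · u_2 = 0  (should be 0).
Result: proj_W(v) = (-10/3, 8/3, 2/3).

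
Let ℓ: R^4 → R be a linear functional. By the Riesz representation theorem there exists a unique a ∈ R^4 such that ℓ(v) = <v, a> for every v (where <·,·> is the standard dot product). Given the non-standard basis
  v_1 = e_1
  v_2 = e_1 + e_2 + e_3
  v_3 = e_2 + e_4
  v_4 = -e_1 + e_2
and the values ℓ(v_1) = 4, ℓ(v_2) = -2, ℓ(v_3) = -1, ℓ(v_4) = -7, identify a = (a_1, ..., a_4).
a = (4, -3, -3, 2)

Write a = (a_1, ..., a_4) in the standard basis. For each basis vector v_i, ℓ(v_i) = <v_i, a> is a linear equation in the a_j's. Collect the n equations into a matrix system V a = ℓ, where row i of V is v_i (expressed in the standard basis). Since V is invertible (lower-triangular with 1s on the diagonal, up to permutation), solve by back-substitution:
  V =
[[1, 0, 0, 0],
 [1, 1, 1, 0],
 [0, 1, 0, 1],
 [-1, 1, 0, 0]]
  V a = (4, -2, -1, -7)
Solving gives a = (4, -3, -3, 2).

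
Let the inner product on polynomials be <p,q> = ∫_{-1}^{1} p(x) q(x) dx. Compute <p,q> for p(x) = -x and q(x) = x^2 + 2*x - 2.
<p,q> = -4/3

Expand the product: p(x)·q(x) = -x^3 - 2*x^2 + 2*x.
∫_{-1}^{1} of each monomial x^k gives [2/(k+1) if k even, 0 if k odd]. Integrating term-by-term (or equivalently evaluating the antiderivative F(x) = -x^4/4 - 2*x^3/3 + x^2 at the endpoints):
  F(1) − F(−1) = 1/12 − (17/12) = -4/3.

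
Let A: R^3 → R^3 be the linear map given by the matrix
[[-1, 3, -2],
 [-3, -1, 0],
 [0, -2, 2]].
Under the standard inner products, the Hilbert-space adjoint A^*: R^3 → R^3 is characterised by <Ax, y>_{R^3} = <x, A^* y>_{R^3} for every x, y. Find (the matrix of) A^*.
A^* = A^T =
[[-1, -3, 0],
 [3, -1, -2],
 [-2, 0, 2]]

For real matrices with standard dot products, the defining identity <Ax, y> = <x, A^* y> gives (Ax)^T y = x^T (A^*) y, i.e. x^T A^T y = x^T (A^*) y. Since this holds for all x, y, we must have A^* = A^T. Therefore
A^* =
[[-1, -3, 0],
 [3, -1, -2],
 [-2, 0, 2]].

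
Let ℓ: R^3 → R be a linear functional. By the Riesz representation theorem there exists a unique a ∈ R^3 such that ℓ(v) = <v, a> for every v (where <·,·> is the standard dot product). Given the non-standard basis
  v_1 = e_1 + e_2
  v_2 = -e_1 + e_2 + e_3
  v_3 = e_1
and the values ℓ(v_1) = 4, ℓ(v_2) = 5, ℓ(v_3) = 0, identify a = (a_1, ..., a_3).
a = (0, 4, 1)

Write a = (a_1, ..., a_3) in the standard basis. For each basis vector v_i, ℓ(v_i) = <v_i, a> is a linear equation in the a_j's. Collect the n equations into a matrix system V a = ℓ, where row i of V is v_i (expressed in the standard basis). Since V is invertible (lower-triangular with 1s on the diagonal, up to permutation), solve by back-substitution:
  V =
[[1, 1, 0],
 [-1, 1, 1],
 [1, 0, 0]]
  V a = (4, 5, 0)
Solving gives a = (0, 4, 1).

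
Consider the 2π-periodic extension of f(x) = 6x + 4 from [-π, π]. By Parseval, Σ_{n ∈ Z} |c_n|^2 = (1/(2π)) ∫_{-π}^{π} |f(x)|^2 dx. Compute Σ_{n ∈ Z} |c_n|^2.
Σ |c_n|^2 = 12π^2 + 16

Expand and integrate term by term over [-π, π]:
  ∫ (6x)^2 dx = 36·(2π^3/3); ∫ 2·6·(4)·x dx = 0 (odd integrand); ∫ 4^2 dx = 16·2π.
So (1/(2π)) ∫_{-π}^{π} (6x + 4)^2 dx = 36π^2/3 + 16 = 12π^2 + 16.
Parseval ⇒ Σ |c_n|^2 = 12π^2 + 16.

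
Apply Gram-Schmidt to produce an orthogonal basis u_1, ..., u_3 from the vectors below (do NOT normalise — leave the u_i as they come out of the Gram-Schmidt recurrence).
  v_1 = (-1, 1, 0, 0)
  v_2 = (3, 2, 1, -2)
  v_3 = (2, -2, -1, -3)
Orthogonal basis:
  u_1 = (-1, 1, 0, 0)
  u_2 = (5/2, 5/2, 1, -2)
  u_3 = (-5/7, -5/7, -9/7, -17/7)

Apply the Gram-Schmidt recurrence
  u_1 = v_1
  u_i = v_i − Σ_{j<i} ((v_i · u_j) / (u_j · u_j)) · u_j.

Step by step this gives:
  u_1 = (-1, 1, 0, 0)
  u_2 = (5/2, 5/2, 1, -2)
  u_3 = (-5/7, -5/7, -9/7, -17/7)

Orthogonality check:
  u_2 · u_1 = 0 (should be 0)
  u_3 · u_1 = 0 (should be 0)
  u_3 · u_2 = 0 (should be 0)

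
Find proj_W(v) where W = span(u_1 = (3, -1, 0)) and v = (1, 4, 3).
proj_W(v) = (-3/10, 1/10, 0)

Set up U = [u_1 | ... | u_1] ∈ R^(3×1). The projector onto W = col(U) is P = U (U^T U)^(-1) U^T.
Compute U^T U =
  [10],
and U^T v = (-1).
Solve U^T U · c = U^T v for the coefficients: c = (-1/10). The projection is proj_W(v) = U c.
Check: (v - proj_W(v)) · u_1 = 0  (should be 0).
Result: proj_W(v) = (-3/10, 1/10, 0).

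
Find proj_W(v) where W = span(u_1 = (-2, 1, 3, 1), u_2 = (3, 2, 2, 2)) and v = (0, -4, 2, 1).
proj_W(v) = (-268/299, -1/23, 129/299, -1/23)

Set up U = [u_1 | ... | u_2] ∈ R^(4×2). The projector onto W = col(U) is P = U (U^T U)^(-1) U^T.
Compute U^T U =
  [15, 4]
  [4, 21],
and U^T v = (3, -2).
Solve U^T U · c = U^T v for the coefficients: c = (71/299, -42/299). The projection is proj_W(v) = U c.
Check: (v - proj_W(v)) · u_1 = 0  (should be 0).
Check: (v - proj_W(v)) · u_2 = 0  (should be 0).
Result: proj_W(v) = (-268/299, -1/23, 129/299, -1/23).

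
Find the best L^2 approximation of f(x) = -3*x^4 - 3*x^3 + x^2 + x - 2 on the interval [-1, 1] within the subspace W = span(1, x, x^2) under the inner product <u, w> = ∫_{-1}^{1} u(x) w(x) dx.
g(x) = -11*x^2/7 - 4*x/5 - 61/35

The best approximation g ∈ W is the orthogonal projection of f onto W. Writing g = a_0 + a_1 x + a_2 x^2, the coefficients solve the normal equations G · a = b where
  G_{ij} = <φ_i, φ_j> and b_i = <f, φ_i>, with φ_0 = 1, φ_1 = x, φ_2 = x^2.
G =
  [2, 0, 2/3]
  [0, 2/3, 0]
  [2/3, 0, 2/5],
b = (-68/15, -8/15, -188/105).
Solving gives a_0 = -61/35, a_1 = -4/5, a_2 = -11/7, so
  g(x) = -11*x^2/7 - 4*x/5 - 61/35.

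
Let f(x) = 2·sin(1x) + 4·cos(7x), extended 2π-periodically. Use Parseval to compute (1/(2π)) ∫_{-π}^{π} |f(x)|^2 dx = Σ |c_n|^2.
Σ |c_n|^2 = 10

Expand |f|^2 and use orthogonality of {sin(nx), cos(mx)} on [-π, π]:
  ∫_{-π}^{π} sin(nx)^2 dx = π, ∫ cos(mx)^2 dx = π, and cross terms integrate to 0.
So ∫_{-π}^{π} f(x)^2 dx = 2^2 · π + 4^2 · π = (4 + 16)π.
Divide by 2π: (4 + 16)/2 = 10.
By Parseval, this equals Σ |c_n|^2.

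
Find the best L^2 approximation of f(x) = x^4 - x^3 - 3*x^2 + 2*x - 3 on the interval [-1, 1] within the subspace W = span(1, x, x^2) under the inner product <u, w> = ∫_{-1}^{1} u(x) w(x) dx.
g(x) = -15*x^2/7 + 7*x/5 - 108/35

The best approximation g ∈ W is the orthogonal projection of f onto W. Writing g = a_0 + a_1 x + a_2 x^2, the coefficients solve the normal equations G · a = b where
  G_{ij} = <φ_i, φ_j> and b_i = <f, φ_i>, with φ_0 = 1, φ_1 = x, φ_2 = x^2.
G =
  [2, 0, 2/3]
  [0, 2/3, 0]
  [2/3, 0, 2/5],
b = (-38/5, 14/15, -102/35).
Solving gives a_0 = -108/35, a_1 = 7/5, a_2 = -15/7, so
  g(x) = -15*x^2/7 + 7*x/5 - 108/35.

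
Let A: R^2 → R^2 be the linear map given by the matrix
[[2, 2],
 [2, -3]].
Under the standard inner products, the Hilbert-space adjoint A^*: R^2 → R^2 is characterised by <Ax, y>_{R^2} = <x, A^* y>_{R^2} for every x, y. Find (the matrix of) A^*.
A^* = A^T =
[[2, 2],
 [2, -3]]

For real matrices with standard dot products, the defining identity <Ax, y> = <x, A^* y> gives (Ax)^T y = x^T (A^*) y, i.e. x^T A^T y = x^T (A^*) y. Since this holds for all x, y, we must have A^* = A^T. Therefore
A^* =
[[2, 2],
 [2, -3]].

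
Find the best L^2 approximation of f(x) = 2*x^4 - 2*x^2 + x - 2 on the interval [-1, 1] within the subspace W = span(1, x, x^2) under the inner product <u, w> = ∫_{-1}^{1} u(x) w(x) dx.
g(x) = -2*x^2/7 + x - 76/35

The best approximation g ∈ W is the orthogonal projection of f onto W. Writing g = a_0 + a_1 x + a_2 x^2, the coefficients solve the normal equations G · a = b where
  G_{ij} = <φ_i, φ_j> and b_i = <f, φ_i>, with φ_0 = 1, φ_1 = x, φ_2 = x^2.
G =
  [2, 0, 2/3]
  [0, 2/3, 0]
  [2/3, 0, 2/5],
b = (-68/15, 2/3, -164/105).
Solving gives a_0 = -76/35, a_1 = 1, a_2 = -2/7, so
  g(x) = -2*x^2/7 + x - 76/35.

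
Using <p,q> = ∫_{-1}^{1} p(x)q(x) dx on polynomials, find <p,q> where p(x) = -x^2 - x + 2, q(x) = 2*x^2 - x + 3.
<p,q> = 188/15

Expand the product: p(x)·q(x) = -2*x^4 - x^3 + 2*x^2 - 5*x + 6.
∫_{-1}^{1} of each monomial x^k gives [2/(k+1) if k even, 0 if k odd]. Integrating term-by-term (or equivalently evaluating the antiderivative F(x) = -2*x^5/5 - x^4/4 + 2*x^3/3 - 5*x^2/2 + 6*x at the endpoints):
  F(1) − F(−1) = 211/60 − (-541/60) = 188/15.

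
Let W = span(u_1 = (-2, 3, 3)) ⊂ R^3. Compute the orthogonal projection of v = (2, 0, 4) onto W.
proj_W(v) = (-8/11, 12/11, 12/11)

Set up U = [u_1 | ... | u_1] ∈ R^(3×1). The projector onto W = col(U) is P = U (U^T U)^(-1) U^T.
Compute U^T U =
  [22],
and U^T v = (8).
Solve U^T U · c = U^T v for the coefficients: c = (4/11). The projection is proj_W(v) = U c.
Check: (v - proj_W(v)) · u_1 = 0  (should be 0).
Result: proj_W(v) = (-8/11, 12/11, 12/11).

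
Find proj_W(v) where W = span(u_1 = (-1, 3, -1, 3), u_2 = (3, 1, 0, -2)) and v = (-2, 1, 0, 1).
proj_W(v) = (-173/122, 59/122, -35/122, 197/122)

Set up U = [u_1 | ... | u_2] ∈ R^(4×2). The projector onto W = col(U) is P = U (U^T U)^(-1) U^T.
Compute U^T U =
  [20, -6]
  [-6, 14],
and U^T v = (8, -7).
Solve U^T U · c = U^T v for the coefficients: c = (35/122, -23/61). The projection is proj_W(v) = U c.
Check: (v - proj_W(v)) · u_1 = 0  (should be 0).
Check: (v - proj_W(v)) · u_2 = 0  (should be 0).
Result: proj_W(v) = (-173/122, 59/122, -35/122, 197/122).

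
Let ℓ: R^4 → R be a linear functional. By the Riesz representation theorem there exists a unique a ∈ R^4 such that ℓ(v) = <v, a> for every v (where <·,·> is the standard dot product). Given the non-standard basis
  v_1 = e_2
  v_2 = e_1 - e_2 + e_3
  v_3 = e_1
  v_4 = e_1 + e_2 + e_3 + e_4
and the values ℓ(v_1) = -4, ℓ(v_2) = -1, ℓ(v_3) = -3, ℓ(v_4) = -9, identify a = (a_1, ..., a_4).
a = (-3, -4, -2, 0)

Write a = (a_1, ..., a_4) in the standard basis. For each basis vector v_i, ℓ(v_i) = <v_i, a> is a linear equation in the a_j's. Collect the n equations into a matrix system V a = ℓ, where row i of V is v_i (expressed in the standard basis). Since V is invertible (lower-triangular with 1s on the diagonal, up to permutation), solve by back-substitution:
  V =
[[0, 1, 0, 0],
 [1, -1, 1, 0],
 [1, 0, 0, 0],
 [1, 1, 1, 1]]
  V a = (-4, -1, -3, -9)
Solving gives a = (-3, -4, -2, 0).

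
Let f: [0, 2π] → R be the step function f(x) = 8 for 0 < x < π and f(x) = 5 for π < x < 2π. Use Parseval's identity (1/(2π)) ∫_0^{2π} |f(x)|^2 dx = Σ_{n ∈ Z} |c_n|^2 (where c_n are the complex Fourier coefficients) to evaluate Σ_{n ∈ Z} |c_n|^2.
Σ |c_n|^2 = 89/2

Parseval equates the L^2 energy of f (normalised by 1/(2π)) with the ℓ^2 sum of its Fourier coefficients: (1/(2π)) ∫_0^{2π} |f|^2 = Σ |c_n|^2.
Compute the left side: (1/(2π)) [∫_0^π 8^2 dx + ∫_π^{2π} 5^2 dx] = (1/(2π)) · (64π + 25π) = (64 + 25)/2 = 89/2.
So Σ_{n ∈ Z} |c_n|^2 = 89/2.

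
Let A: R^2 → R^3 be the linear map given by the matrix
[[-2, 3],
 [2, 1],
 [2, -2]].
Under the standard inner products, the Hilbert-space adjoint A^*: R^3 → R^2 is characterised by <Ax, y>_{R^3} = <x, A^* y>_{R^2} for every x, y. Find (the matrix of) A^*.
A^* = A^T =
[[-2, 2, 2],
 [3, 1, -2]]

For real matrices with standard dot products, the defining identity <Ax, y> = <x, A^* y> gives (Ax)^T y = x^T (A^*) y, i.e. x^T A^T y = x^T (A^*) y. Since this holds for all x, y, we must have A^* = A^T. Therefore
A^* =
[[-2, 2, 2],
 [3, 1, -2]].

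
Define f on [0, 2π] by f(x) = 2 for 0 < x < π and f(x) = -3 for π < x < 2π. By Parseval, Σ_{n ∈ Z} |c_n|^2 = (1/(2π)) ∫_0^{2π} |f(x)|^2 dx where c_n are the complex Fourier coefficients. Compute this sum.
Σ |c_n|^2 = 13/2

Parseval equates the L^2 energy of f (normalised by 1/(2π)) with the ℓ^2 sum of its Fourier coefficients: (1/(2π)) ∫_0^{2π} |f|^2 = Σ |c_n|^2.
Compute the left side: (1/(2π)) [∫_0^π 2^2 dx + ∫_π^{2π} (-3)^2 dx] = (1/(2π)) · (4π + 9π) = (4 + 9)/2 = 13/2.
So Σ_{n ∈ Z} |c_n|^2 = 13/2.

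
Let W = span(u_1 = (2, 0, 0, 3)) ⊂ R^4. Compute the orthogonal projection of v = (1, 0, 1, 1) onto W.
proj_W(v) = (10/13, 0, 0, 15/13)

Set up U = [u_1 | ... | u_1] ∈ R^(4×1). The projector onto W = col(U) is P = U (U^T U)^(-1) U^T.
Compute U^T U =
  [13],
and U^T v = (5).
Solve U^T U · c = U^T v for the coefficients: c = (5/13). The projection is proj_W(v) = U c.
Check: (v - proj_W(v)) · u_1 = 0  (should be 0).
Result: proj_W(v) = (10/13, 0, 0, 15/13).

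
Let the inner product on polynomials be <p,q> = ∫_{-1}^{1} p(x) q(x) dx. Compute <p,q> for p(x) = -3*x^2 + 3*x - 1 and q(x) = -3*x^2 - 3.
<p,q> = 88/5

Expand the product: p(x)·q(x) = 9*x^4 - 9*x^3 + 12*x^2 - 9*x + 3.
∫_{-1}^{1} of each monomial x^k gives [2/(k+1) if k even, 0 if k odd]. Integrating term-by-term (or equivalently evaluating the antiderivative F(x) = 9*x^5/5 - 9*x^4/4 + 4*x^3 - 9*x^2/2 + 3*x at the endpoints):
  F(1) − F(−1) = 41/20 − (-311/20) = 88/5.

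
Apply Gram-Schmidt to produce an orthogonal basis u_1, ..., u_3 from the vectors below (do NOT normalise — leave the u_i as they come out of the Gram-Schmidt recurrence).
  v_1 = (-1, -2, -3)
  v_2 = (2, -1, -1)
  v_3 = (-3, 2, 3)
Orthogonal basis:
  u_1 = (-1, -2, -3)
  u_2 = (31/14, -4/7, -5/14)
  u_3 = (-4/75, -28/75, 4/15)

Apply the Gram-Schmidt recurrence
  u_1 = v_1
  u_i = v_i − Σ_{j<i} ((v_i · u_j) / (u_j · u_j)) · u_j.

Step by step this gives:
  u_1 = (-1, -2, -3)
  u_2 = (31/14, -4/7, -5/14)
  u_3 = (-4/75, -28/75, 4/15)

Orthogonality check:
  u_2 · u_1 = 0 (should be 0)
  u_3 · u_1 = 0 (should be 0)
  u_3 · u_2 = 0 (should be 0)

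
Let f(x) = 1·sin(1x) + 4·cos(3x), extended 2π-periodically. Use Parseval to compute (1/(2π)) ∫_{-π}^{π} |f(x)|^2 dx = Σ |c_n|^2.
Σ |c_n|^2 = 17/2

Expand |f|^2 and use orthogonality of {sin(nx), cos(mx)} on [-π, π]:
  ∫_{-π}^{π} sin(nx)^2 dx = π, ∫ cos(mx)^2 dx = π, and cross terms integrate to 0.
So ∫_{-π}^{π} f(x)^2 dx = 1^2 · π + 4^2 · π = (1 + 16)π.
Divide by 2π: (1 + 16)/2 = 17/2.
By Parseval, this equals Σ |c_n|^2.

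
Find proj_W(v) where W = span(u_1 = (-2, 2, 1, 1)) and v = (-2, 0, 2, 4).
proj_W(v) = (-2, 2, 1, 1)

Set up U = [u_1 | ... | u_1] ∈ R^(4×1). The projector onto W = col(U) is P = U (U^T U)^(-1) U^T.
Compute U^T U =
  [10],
and U^T v = (10).
Solve U^T U · c = U^T v for the coefficients: c = (1). The projection is proj_W(v) = U c.
Check: (v - proj_W(v)) · u_1 = 0  (should be 0).
Result: proj_W(v) = (-2, 2, 1, 1).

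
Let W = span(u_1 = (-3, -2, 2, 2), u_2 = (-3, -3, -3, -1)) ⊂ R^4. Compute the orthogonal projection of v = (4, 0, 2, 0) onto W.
proj_W(v) = (180/77, 166/77, 10/7, 18/77)

Set up U = [u_1 | ... | u_2] ∈ R^(4×2). The projector onto W = col(U) is P = U (U^T U)^(-1) U^T.
Compute U^T U =
  [21, 7]
  [7, 28],
and U^T v = (-8, -18).
Solve U^T U · c = U^T v for the coefficients: c = (-2/11, -46/77). The projection is proj_W(v) = U c.
Check: (v - proj_W(v)) · u_1 = 0  (should be 0).
Check: (v - proj_W(v)) · u_2 = 0  (should be 0).
Result: proj_W(v) = (180/77, 166/77, 10/7, 18/77).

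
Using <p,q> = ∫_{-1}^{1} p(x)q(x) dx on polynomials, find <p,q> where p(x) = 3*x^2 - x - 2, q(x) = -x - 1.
<p,q> = 8/3

Expand the product: p(x)·q(x) = -3*x^3 - 2*x^2 + 3*x + 2.
∫_{-1}^{1} of each monomial x^k gives [2/(k+1) if k even, 0 if k odd]. Integrating term-by-term (or equivalently evaluating the antiderivative F(x) = -3*x^4/4 - 2*x^3/3 + 3*x^2/2 + 2*x at the endpoints):
  F(1) − F(−1) = 25/12 − (-7/12) = 8/3.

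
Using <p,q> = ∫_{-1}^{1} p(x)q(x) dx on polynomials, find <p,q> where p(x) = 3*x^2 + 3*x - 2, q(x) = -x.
<p,q> = -2

Expand the product: p(x)·q(x) = -3*x^3 - 3*x^2 + 2*x.
∫_{-1}^{1} of each monomial x^k gives [2/(k+1) if k even, 0 if k odd]. Integrating term-by-term (or equivalently evaluating the antiderivative F(x) = -3*x^4/4 - x^3 + x^2 at the endpoints):
  F(1) − F(−1) = -3/4 − (5/4) = -2.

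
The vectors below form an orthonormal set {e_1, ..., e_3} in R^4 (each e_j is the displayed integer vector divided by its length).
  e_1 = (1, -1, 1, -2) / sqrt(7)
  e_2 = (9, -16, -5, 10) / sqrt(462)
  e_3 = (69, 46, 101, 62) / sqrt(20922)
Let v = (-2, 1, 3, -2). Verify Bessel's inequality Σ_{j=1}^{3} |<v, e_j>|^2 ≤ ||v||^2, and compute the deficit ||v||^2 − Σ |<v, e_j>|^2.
Σ |<v, e_j>|^2 = 4106/317; ||v||^2 = 18; deficit = 1600/317

Write each e_j = u_j / sqrt(<u_j, u_j>) where u_j is the displayed integer vector. Then <v, e_j> = <v, u_j> / sqrt(<u_j, u_j>), so |<v, e_j>|^2 = <v, u_j>^2 / <u_j, u_j>.
Coefficients: <v, e_1> = 4/sqrt(7), <v, e_2> = -69/sqrt(462), <v, e_3> = 87/sqrt(20922).
Square and sum: Σ |<v, e_j>|^2 = 4106/317.
Compute ||v||^2 = v·v = 18.
Deficit = 18 − 4106/317 = 1600/317 ≥ 0, confirming Bessel's inequality. (The deficit equals ||v − Σ <v,e_j> e_j||^2, the squared distance from v to span{e_j}.)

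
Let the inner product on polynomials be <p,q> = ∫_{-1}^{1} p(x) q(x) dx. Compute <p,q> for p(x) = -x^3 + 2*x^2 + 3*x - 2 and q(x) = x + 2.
<p,q> = -56/15

Expand the product: p(x)·q(x) = -x^4 + 7*x^2 + 4*x - 4.
∫_{-1}^{1} of each monomial x^k gives [2/(k+1) if k even, 0 if k odd]. Integrating term-by-term (or equivalently evaluating the antiderivative F(x) = -x^5/5 + 7*x^3/3 + 2*x^2 - 4*x at the endpoints):
  F(1) − F(−1) = 2/15 − (58/15) = -56/15.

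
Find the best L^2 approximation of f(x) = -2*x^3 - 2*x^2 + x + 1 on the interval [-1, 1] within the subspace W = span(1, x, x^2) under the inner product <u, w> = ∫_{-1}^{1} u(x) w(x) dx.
g(x) = -2*x^2 - x/5 + 1

The best approximation g ∈ W is the orthogonal projection of f onto W. Writing g = a_0 + a_1 x + a_2 x^2, the coefficients solve the normal equations G · a = b where
  G_{ij} = <φ_i, φ_j> and b_i = <f, φ_i>, with φ_0 = 1, φ_1 = x, φ_2 = x^2.
G =
  [2, 0, 2/3]
  [0, 2/3, 0]
  [2/3, 0, 2/5],
b = (2/3, -2/15, -2/15).
Solving gives a_0 = 1, a_1 = -1/5, a_2 = -2, so
  g(x) = -2*x^2 - x/5 + 1.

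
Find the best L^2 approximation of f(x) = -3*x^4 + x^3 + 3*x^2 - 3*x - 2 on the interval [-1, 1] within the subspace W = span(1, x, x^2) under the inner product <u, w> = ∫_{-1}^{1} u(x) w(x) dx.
g(x) = 3*x^2/7 - 12*x/5 - 61/35

The best approximation g ∈ W is the orthogonal projection of f onto W. Writing g = a_0 + a_1 x + a_2 x^2, the coefficients solve the normal equations G · a = b where
  G_{ij} = <φ_i, φ_j> and b_i = <f, φ_i>, with φ_0 = 1, φ_1 = x, φ_2 = x^2.
G =
  [2, 0, 2/3]
  [0, 2/3, 0]
  [2/3, 0, 2/5],
b = (-16/5, -8/5, -104/105).
Solving gives a_0 = -61/35, a_1 = -12/5, a_2 = 3/7, so
  g(x) = 3*x^2/7 - 12*x/5 - 61/35.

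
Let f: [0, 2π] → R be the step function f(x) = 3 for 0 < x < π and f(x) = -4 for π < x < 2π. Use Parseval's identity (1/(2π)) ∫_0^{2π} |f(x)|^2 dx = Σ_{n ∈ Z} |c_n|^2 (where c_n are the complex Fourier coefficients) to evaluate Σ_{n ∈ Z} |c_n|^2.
Σ |c_n|^2 = 25/2

Parseval equates the L^2 energy of f (normalised by 1/(2π)) with the ℓ^2 sum of its Fourier coefficients: (1/(2π)) ∫_0^{2π} |f|^2 = Σ |c_n|^2.
Compute the left side: (1/(2π)) [∫_0^π 3^2 dx + ∫_π^{2π} (-4)^2 dx] = (1/(2π)) · (9π + 16π) = (9 + 16)/2 = 25/2.
So Σ_{n ∈ Z} |c_n|^2 = 25/2.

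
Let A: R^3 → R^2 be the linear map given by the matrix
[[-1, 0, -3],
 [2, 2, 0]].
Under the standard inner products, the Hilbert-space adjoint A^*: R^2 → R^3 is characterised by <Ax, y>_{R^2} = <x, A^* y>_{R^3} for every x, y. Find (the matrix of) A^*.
A^* = A^T =
[[-1, 2],
 [0, 2],
 [-3, 0]]

For real matrices with standard dot products, the defining identity <Ax, y> = <x, A^* y> gives (Ax)^T y = x^T (A^*) y, i.e. x^T A^T y = x^T (A^*) y. Since this holds for all x, y, we must have A^* = A^T. Therefore
A^* =
[[-1, 2],
 [0, 2],
 [-3, 0]].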